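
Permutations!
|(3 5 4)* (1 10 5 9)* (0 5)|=|(0 5 4 3 9 1 10)|=7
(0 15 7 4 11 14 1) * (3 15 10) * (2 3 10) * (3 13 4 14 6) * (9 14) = (0 2 13 4 11 6 3 15 7 9 14 1) = [2, 0, 13, 15, 11, 5, 3, 9, 8, 14, 10, 6, 12, 4, 1, 7]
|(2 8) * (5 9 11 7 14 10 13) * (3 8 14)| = 10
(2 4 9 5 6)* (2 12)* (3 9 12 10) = (2 4 12)(3 9 5 6 10) = [0, 1, 4, 9, 12, 6, 10, 7, 8, 5, 3, 11, 2]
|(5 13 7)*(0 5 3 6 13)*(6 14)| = |(0 5)(3 14 6 13 7)| = 10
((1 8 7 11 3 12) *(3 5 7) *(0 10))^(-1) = (0 10)(1 12 3 8)(5 11 7) = [10, 12, 2, 8, 4, 11, 6, 5, 1, 9, 0, 7, 3]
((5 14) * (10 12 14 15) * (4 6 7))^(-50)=(15)(4 6 7)=[0, 1, 2, 3, 6, 5, 7, 4, 8, 9, 10, 11, 12, 13, 14, 15]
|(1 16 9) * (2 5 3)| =|(1 16 9)(2 5 3)| =3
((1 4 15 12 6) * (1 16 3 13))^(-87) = [0, 4, 2, 13, 15, 5, 16, 7, 8, 9, 10, 11, 6, 1, 14, 12, 3] = (1 4 15 12 6 16 3 13)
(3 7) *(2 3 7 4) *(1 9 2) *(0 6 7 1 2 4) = (0 6 7 1 9 4 2 3) = [6, 9, 3, 0, 2, 5, 7, 1, 8, 4]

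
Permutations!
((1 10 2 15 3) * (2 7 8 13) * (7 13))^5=(1 3 15 2 13 10)(7 8)=[0, 3, 13, 15, 4, 5, 6, 8, 7, 9, 1, 11, 12, 10, 14, 2]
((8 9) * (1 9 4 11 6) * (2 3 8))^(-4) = (1 8)(2 11)(3 6)(4 9) = [0, 8, 11, 6, 9, 5, 3, 7, 1, 4, 10, 2]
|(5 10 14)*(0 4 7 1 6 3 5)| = |(0 4 7 1 6 3 5 10 14)| = 9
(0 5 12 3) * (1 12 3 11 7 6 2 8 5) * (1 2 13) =(0 2 8 5 3)(1 12 11 7 6 13) =[2, 12, 8, 0, 4, 3, 13, 6, 5, 9, 10, 7, 11, 1]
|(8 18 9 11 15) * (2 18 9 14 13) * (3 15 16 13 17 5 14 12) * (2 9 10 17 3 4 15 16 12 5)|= |(2 18 5 14 3 16 13 9 11 12 4 15 8 10 17)|= 15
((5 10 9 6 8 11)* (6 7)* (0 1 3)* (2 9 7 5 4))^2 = (0 3 1)(2 5 7 8 4 9 10 6 11) = [3, 0, 5, 1, 9, 7, 11, 8, 4, 10, 6, 2]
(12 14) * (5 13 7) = (5 13 7)(12 14) = [0, 1, 2, 3, 4, 13, 6, 5, 8, 9, 10, 11, 14, 7, 12]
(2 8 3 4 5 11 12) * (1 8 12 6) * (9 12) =(1 8 3 4 5 11 6)(2 9 12) =[0, 8, 9, 4, 5, 11, 1, 7, 3, 12, 10, 6, 2]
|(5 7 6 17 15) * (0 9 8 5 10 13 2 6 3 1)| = 42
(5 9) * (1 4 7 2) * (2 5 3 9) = (1 4 7 5 2)(3 9) = [0, 4, 1, 9, 7, 2, 6, 5, 8, 3]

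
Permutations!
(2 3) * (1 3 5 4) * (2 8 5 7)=(1 3 8 5 4)(2 7)=[0, 3, 7, 8, 1, 4, 6, 2, 5]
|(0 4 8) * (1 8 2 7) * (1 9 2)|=|(0 4 1 8)(2 7 9)|=12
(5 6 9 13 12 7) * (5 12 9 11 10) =[0, 1, 2, 3, 4, 6, 11, 12, 8, 13, 5, 10, 7, 9] =(5 6 11 10)(7 12)(9 13)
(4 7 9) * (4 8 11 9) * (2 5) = (2 5)(4 7)(8 11 9) = [0, 1, 5, 3, 7, 2, 6, 4, 11, 8, 10, 9]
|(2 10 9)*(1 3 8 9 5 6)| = |(1 3 8 9 2 10 5 6)| = 8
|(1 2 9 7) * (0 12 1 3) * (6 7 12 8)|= |(0 8 6 7 3)(1 2 9 12)|= 20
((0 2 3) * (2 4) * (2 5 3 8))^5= (0 4 5 3)(2 8)= [4, 1, 8, 0, 5, 3, 6, 7, 2]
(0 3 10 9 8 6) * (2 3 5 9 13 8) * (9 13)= (0 5 13 8 6)(2 3 10 9)= [5, 1, 3, 10, 4, 13, 0, 7, 6, 2, 9, 11, 12, 8]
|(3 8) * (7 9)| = |(3 8)(7 9)| = 2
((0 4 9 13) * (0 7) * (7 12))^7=(0 4 9 13 12 7)=[4, 1, 2, 3, 9, 5, 6, 0, 8, 13, 10, 11, 7, 12]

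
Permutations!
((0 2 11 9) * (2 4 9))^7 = (0 4 9)(2 11) = [4, 1, 11, 3, 9, 5, 6, 7, 8, 0, 10, 2]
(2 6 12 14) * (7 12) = [0, 1, 6, 3, 4, 5, 7, 12, 8, 9, 10, 11, 14, 13, 2] = (2 6 7 12 14)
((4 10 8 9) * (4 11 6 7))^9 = (4 8 11 7 10 9 6) = [0, 1, 2, 3, 8, 5, 4, 10, 11, 6, 9, 7]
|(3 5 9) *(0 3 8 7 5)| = 4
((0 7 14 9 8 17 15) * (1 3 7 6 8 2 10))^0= [0, 1, 2, 3, 4, 5, 6, 7, 8, 9, 10, 11, 12, 13, 14, 15, 16, 17]= (17)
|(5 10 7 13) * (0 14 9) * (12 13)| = 15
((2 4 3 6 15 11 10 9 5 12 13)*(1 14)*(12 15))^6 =(5 15 11 10 9) =[0, 1, 2, 3, 4, 15, 6, 7, 8, 5, 9, 10, 12, 13, 14, 11]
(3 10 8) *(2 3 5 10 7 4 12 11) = (2 3 7 4 12 11)(5 10 8) = [0, 1, 3, 7, 12, 10, 6, 4, 5, 9, 8, 2, 11]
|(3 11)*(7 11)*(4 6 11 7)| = |(3 4 6 11)| = 4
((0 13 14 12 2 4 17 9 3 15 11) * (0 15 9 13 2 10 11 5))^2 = (0 4 13 12 11 5 2 17 14 10 15) = [4, 1, 17, 3, 13, 2, 6, 7, 8, 9, 15, 5, 11, 12, 10, 0, 16, 14]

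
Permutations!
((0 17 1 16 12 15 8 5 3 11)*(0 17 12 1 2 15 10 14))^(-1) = (0 14 10 12)(1 16)(2 17 11 3 5 8 15) = [14, 16, 17, 5, 4, 8, 6, 7, 15, 9, 12, 3, 0, 13, 10, 2, 1, 11]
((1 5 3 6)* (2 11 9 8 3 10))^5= [0, 9, 6, 2, 4, 8, 11, 7, 10, 5, 3, 1]= (1 9 5 8 10 3 2 6 11)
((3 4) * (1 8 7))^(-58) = [0, 7, 2, 3, 4, 5, 6, 8, 1] = (1 7 8)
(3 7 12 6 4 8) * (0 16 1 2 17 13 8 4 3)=[16, 2, 17, 7, 4, 5, 3, 12, 0, 9, 10, 11, 6, 8, 14, 15, 1, 13]=(0 16 1 2 17 13 8)(3 7 12 6)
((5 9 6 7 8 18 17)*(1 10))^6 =(5 17 18 8 7 6 9) =[0, 1, 2, 3, 4, 17, 9, 6, 7, 5, 10, 11, 12, 13, 14, 15, 16, 18, 8]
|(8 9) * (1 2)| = 2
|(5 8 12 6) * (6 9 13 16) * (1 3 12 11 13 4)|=|(1 3 12 9 4)(5 8 11 13 16 6)|=30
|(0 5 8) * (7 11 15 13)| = |(0 5 8)(7 11 15 13)| = 12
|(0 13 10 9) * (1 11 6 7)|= 4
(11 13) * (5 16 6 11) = (5 16 6 11 13) = [0, 1, 2, 3, 4, 16, 11, 7, 8, 9, 10, 13, 12, 5, 14, 15, 6]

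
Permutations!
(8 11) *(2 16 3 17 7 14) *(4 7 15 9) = [0, 1, 16, 17, 7, 5, 6, 14, 11, 4, 10, 8, 12, 13, 2, 9, 3, 15] = (2 16 3 17 15 9 4 7 14)(8 11)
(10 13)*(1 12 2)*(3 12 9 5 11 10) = (1 9 5 11 10 13 3 12 2) = [0, 9, 1, 12, 4, 11, 6, 7, 8, 5, 13, 10, 2, 3]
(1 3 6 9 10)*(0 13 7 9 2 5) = [13, 3, 5, 6, 4, 0, 2, 9, 8, 10, 1, 11, 12, 7] = (0 13 7 9 10 1 3 6 2 5)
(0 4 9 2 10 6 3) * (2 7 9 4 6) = [6, 1, 10, 0, 4, 5, 3, 9, 8, 7, 2] = (0 6 3)(2 10)(7 9)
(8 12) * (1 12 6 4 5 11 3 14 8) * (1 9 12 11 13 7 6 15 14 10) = (1 11 3 10)(4 5 13 7 6)(8 15 14)(9 12) = [0, 11, 2, 10, 5, 13, 4, 6, 15, 12, 1, 3, 9, 7, 8, 14]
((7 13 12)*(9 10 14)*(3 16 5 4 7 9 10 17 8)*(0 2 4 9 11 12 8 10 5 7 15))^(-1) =(0 15 4 2)(3 8 13 7 16)(5 14 10 17 9)(11 12) =[15, 1, 0, 8, 2, 14, 6, 16, 13, 5, 17, 12, 11, 7, 10, 4, 3, 9]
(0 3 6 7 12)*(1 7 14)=[3, 7, 2, 6, 4, 5, 14, 12, 8, 9, 10, 11, 0, 13, 1]=(0 3 6 14 1 7 12)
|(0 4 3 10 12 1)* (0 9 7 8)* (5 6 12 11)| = 12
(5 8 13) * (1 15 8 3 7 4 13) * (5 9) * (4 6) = (1 15 8)(3 7 6 4 13 9 5) = [0, 15, 2, 7, 13, 3, 4, 6, 1, 5, 10, 11, 12, 9, 14, 8]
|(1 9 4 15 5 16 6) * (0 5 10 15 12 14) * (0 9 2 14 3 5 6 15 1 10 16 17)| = 12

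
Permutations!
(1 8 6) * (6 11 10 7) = (1 8 11 10 7 6) = [0, 8, 2, 3, 4, 5, 1, 6, 11, 9, 7, 10]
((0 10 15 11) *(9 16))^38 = (16)(0 15)(10 11) = [15, 1, 2, 3, 4, 5, 6, 7, 8, 9, 11, 10, 12, 13, 14, 0, 16]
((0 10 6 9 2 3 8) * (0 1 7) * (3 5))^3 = (0 9 3 7 6 5 1 10 2 8) = [9, 10, 8, 7, 4, 1, 5, 6, 0, 3, 2]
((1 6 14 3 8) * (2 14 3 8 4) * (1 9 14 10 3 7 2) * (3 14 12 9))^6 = (1 8 2)(3 10 6)(4 14 7) = [0, 8, 1, 10, 14, 5, 3, 4, 2, 9, 6, 11, 12, 13, 7]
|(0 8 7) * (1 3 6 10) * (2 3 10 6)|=6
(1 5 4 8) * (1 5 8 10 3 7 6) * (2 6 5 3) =[0, 8, 6, 7, 10, 4, 1, 5, 3, 9, 2] =(1 8 3 7 5 4 10 2 6)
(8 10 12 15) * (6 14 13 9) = [0, 1, 2, 3, 4, 5, 14, 7, 10, 6, 12, 11, 15, 9, 13, 8] = (6 14 13 9)(8 10 12 15)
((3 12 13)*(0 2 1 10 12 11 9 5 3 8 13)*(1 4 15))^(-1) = (0 12 10 1 15 4 2)(3 5 9 11)(8 13) = [12, 15, 0, 5, 2, 9, 6, 7, 13, 11, 1, 3, 10, 8, 14, 4]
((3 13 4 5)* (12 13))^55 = (13) = [0, 1, 2, 3, 4, 5, 6, 7, 8, 9, 10, 11, 12, 13]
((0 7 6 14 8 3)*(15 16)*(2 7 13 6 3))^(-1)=(0 3 7 2 8 14 6 13)(15 16)=[3, 1, 8, 7, 4, 5, 13, 2, 14, 9, 10, 11, 12, 0, 6, 16, 15]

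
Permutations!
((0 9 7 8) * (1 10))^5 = (0 9 7 8)(1 10) = [9, 10, 2, 3, 4, 5, 6, 8, 0, 7, 1]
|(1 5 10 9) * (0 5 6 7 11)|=8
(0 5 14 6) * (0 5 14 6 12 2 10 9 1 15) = (0 14 12 2 10 9 1 15)(5 6) = [14, 15, 10, 3, 4, 6, 5, 7, 8, 1, 9, 11, 2, 13, 12, 0]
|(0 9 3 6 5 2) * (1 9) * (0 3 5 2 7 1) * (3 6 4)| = |(1 9 5 7)(2 6)(3 4)| = 4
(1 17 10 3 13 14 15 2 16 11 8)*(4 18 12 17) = [0, 4, 16, 13, 18, 5, 6, 7, 1, 9, 3, 8, 17, 14, 15, 2, 11, 10, 12] = (1 4 18 12 17 10 3 13 14 15 2 16 11 8)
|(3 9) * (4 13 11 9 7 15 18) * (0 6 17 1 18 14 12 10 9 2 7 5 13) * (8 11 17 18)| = 28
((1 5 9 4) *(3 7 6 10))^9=(1 5 9 4)(3 7 6 10)=[0, 5, 2, 7, 1, 9, 10, 6, 8, 4, 3]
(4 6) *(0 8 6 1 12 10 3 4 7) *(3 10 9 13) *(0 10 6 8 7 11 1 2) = (0 7 10 6 11 1 12 9 13 3 4 2) = [7, 12, 0, 4, 2, 5, 11, 10, 8, 13, 6, 1, 9, 3]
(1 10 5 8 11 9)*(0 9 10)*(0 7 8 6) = (0 9 1 7 8 11 10 5 6) = [9, 7, 2, 3, 4, 6, 0, 8, 11, 1, 5, 10]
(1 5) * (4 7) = (1 5)(4 7) = [0, 5, 2, 3, 7, 1, 6, 4]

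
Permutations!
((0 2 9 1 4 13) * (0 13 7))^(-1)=(13)(0 7 4 1 9 2)=[7, 9, 0, 3, 1, 5, 6, 4, 8, 2, 10, 11, 12, 13]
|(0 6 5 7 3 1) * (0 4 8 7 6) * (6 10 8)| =8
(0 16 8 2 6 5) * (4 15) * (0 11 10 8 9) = (0 16 9)(2 6 5 11 10 8)(4 15) = [16, 1, 6, 3, 15, 11, 5, 7, 2, 0, 8, 10, 12, 13, 14, 4, 9]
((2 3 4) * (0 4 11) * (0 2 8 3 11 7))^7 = (0 8 7 4 3)(2 11) = [8, 1, 11, 0, 3, 5, 6, 4, 7, 9, 10, 2]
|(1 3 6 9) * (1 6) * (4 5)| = |(1 3)(4 5)(6 9)| = 2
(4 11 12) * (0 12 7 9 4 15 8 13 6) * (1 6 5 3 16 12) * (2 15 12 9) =(0 1 6)(2 15 8 13 5 3 16 9 4 11 7) =[1, 6, 15, 16, 11, 3, 0, 2, 13, 4, 10, 7, 12, 5, 14, 8, 9]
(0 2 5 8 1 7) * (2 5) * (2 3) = (0 5 8 1 7)(2 3) = [5, 7, 3, 2, 4, 8, 6, 0, 1]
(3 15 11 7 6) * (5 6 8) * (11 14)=(3 15 14 11 7 8 5 6)=[0, 1, 2, 15, 4, 6, 3, 8, 5, 9, 10, 7, 12, 13, 11, 14]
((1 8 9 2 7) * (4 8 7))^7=[0, 7, 9, 3, 2, 5, 6, 1, 4, 8]=(1 7)(2 9 8 4)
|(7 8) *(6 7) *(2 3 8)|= |(2 3 8 6 7)|= 5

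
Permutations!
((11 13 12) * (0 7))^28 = [0, 1, 2, 3, 4, 5, 6, 7, 8, 9, 10, 13, 11, 12] = (11 13 12)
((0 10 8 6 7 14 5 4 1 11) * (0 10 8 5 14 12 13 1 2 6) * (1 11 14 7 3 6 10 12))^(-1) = (0 8)(1 7 14)(2 4 5 10)(3 6)(11 13 12) = [8, 7, 4, 6, 5, 10, 3, 14, 0, 9, 2, 13, 11, 12, 1]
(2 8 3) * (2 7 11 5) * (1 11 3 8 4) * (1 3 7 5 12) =(1 11 12)(2 4 3 5) =[0, 11, 4, 5, 3, 2, 6, 7, 8, 9, 10, 12, 1]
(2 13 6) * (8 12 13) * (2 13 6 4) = (2 8 12 6 13 4) = [0, 1, 8, 3, 2, 5, 13, 7, 12, 9, 10, 11, 6, 4]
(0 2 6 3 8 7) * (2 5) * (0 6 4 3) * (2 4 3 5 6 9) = [6, 1, 3, 8, 5, 4, 0, 9, 7, 2] = (0 6)(2 3 8 7 9)(4 5)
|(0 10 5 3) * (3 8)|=|(0 10 5 8 3)|=5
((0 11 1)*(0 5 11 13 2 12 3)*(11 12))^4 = (0 1)(2 12)(3 11)(5 13) = [1, 0, 12, 11, 4, 13, 6, 7, 8, 9, 10, 3, 2, 5]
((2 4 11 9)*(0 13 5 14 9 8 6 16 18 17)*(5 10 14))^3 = (0 14 4 6 17 10 2 8 18 13 9 11 16) = [14, 1, 8, 3, 6, 5, 17, 7, 18, 11, 2, 16, 12, 9, 4, 15, 0, 10, 13]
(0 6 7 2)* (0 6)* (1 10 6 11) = (1 10 6 7 2 11) = [0, 10, 11, 3, 4, 5, 7, 2, 8, 9, 6, 1]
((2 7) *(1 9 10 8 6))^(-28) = (1 10 6 9 8) = [0, 10, 2, 3, 4, 5, 9, 7, 1, 8, 6]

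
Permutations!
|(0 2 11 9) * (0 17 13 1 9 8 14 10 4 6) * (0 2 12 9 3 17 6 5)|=|(0 12 9 6 2 11 8 14 10 4 5)(1 3 17 13)|=44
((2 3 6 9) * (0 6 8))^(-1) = [8, 1, 9, 2, 4, 5, 0, 7, 3, 6] = (0 8 3 2 9 6)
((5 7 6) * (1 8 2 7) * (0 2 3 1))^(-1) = (0 5 6 7 2)(1 3 8) = [5, 3, 0, 8, 4, 6, 7, 2, 1]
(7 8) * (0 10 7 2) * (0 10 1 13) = (0 1 13)(2 10 7 8) = [1, 13, 10, 3, 4, 5, 6, 8, 2, 9, 7, 11, 12, 0]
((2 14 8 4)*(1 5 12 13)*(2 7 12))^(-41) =(1 8 13 14 12 2 7 5 4) =[0, 8, 7, 3, 1, 4, 6, 5, 13, 9, 10, 11, 2, 14, 12]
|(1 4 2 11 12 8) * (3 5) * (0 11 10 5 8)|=21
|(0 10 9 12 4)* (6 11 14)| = 15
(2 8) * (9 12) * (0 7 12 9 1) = (0 7 12 1)(2 8) = [7, 0, 8, 3, 4, 5, 6, 12, 2, 9, 10, 11, 1]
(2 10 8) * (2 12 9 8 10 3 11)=(2 3 11)(8 12 9)=[0, 1, 3, 11, 4, 5, 6, 7, 12, 8, 10, 2, 9]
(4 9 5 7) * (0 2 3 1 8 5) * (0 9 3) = (9)(0 2)(1 8 5 7 4 3) = [2, 8, 0, 1, 3, 7, 6, 4, 5, 9]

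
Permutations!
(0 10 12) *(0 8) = (0 10 12 8) = [10, 1, 2, 3, 4, 5, 6, 7, 0, 9, 12, 11, 8]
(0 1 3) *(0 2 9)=(0 1 3 2 9)=[1, 3, 9, 2, 4, 5, 6, 7, 8, 0]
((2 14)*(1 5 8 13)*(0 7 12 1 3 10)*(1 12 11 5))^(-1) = (0 10 3 13 8 5 11 7)(2 14) = [10, 1, 14, 13, 4, 11, 6, 0, 5, 9, 3, 7, 12, 8, 2]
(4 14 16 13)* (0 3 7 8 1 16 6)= (0 3 7 8 1 16 13 4 14 6)= [3, 16, 2, 7, 14, 5, 0, 8, 1, 9, 10, 11, 12, 4, 6, 15, 13]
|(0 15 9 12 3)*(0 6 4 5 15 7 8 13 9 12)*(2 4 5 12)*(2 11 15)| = 30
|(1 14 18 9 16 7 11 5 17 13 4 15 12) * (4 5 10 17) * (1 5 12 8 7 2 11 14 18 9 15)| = |(1 18 15 8 7 14 9 16 2 11 10 17 13 12 5 4)| = 16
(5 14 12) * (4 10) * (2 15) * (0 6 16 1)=(0 6 16 1)(2 15)(4 10)(5 14 12)=[6, 0, 15, 3, 10, 14, 16, 7, 8, 9, 4, 11, 5, 13, 12, 2, 1]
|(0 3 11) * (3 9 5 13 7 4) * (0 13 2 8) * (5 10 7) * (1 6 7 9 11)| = 30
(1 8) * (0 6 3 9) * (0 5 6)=(1 8)(3 9 5 6)=[0, 8, 2, 9, 4, 6, 3, 7, 1, 5]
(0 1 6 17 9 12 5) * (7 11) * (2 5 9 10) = (0 1 6 17 10 2 5)(7 11)(9 12) = [1, 6, 5, 3, 4, 0, 17, 11, 8, 12, 2, 7, 9, 13, 14, 15, 16, 10]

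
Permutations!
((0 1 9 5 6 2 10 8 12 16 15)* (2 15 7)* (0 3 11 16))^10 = (0 2 3 9 8 16 6)(1 10 11 5 12 7 15) = [2, 10, 3, 9, 4, 12, 0, 15, 16, 8, 11, 5, 7, 13, 14, 1, 6]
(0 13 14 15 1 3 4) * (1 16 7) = (0 13 14 15 16 7 1 3 4) = [13, 3, 2, 4, 0, 5, 6, 1, 8, 9, 10, 11, 12, 14, 15, 16, 7]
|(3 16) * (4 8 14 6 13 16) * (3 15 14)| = 15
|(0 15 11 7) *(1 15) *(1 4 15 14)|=|(0 4 15 11 7)(1 14)|=10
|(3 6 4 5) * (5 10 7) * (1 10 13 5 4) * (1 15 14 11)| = |(1 10 7 4 13 5 3 6 15 14 11)| = 11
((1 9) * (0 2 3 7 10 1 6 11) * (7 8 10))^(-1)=[11, 10, 0, 2, 4, 5, 9, 7, 3, 1, 8, 6]=(0 11 6 9 1 10 8 3 2)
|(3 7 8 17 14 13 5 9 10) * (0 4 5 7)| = |(0 4 5 9 10 3)(7 8 17 14 13)| = 30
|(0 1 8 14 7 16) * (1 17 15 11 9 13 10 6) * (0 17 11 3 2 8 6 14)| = 26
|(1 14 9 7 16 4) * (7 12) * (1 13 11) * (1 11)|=|(1 14 9 12 7 16 4 13)|=8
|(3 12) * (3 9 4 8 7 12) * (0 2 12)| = |(0 2 12 9 4 8 7)| = 7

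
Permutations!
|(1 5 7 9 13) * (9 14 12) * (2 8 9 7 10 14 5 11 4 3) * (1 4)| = |(1 11)(2 8 9 13 4 3)(5 10 14 12 7)| = 30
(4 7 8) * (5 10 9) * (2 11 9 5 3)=[0, 1, 11, 2, 7, 10, 6, 8, 4, 3, 5, 9]=(2 11 9 3)(4 7 8)(5 10)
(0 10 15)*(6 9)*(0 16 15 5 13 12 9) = (0 10 5 13 12 9 6)(15 16) = [10, 1, 2, 3, 4, 13, 0, 7, 8, 6, 5, 11, 9, 12, 14, 16, 15]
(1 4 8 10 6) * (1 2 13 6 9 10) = (1 4 8)(2 13 6)(9 10) = [0, 4, 13, 3, 8, 5, 2, 7, 1, 10, 9, 11, 12, 6]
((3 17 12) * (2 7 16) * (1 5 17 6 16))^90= [0, 1, 2, 3, 4, 5, 6, 7, 8, 9, 10, 11, 12, 13, 14, 15, 16, 17]= (17)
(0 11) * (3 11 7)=[7, 1, 2, 11, 4, 5, 6, 3, 8, 9, 10, 0]=(0 7 3 11)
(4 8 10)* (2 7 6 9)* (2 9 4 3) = (2 7 6 4 8 10 3) = [0, 1, 7, 2, 8, 5, 4, 6, 10, 9, 3]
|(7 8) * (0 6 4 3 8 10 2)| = 8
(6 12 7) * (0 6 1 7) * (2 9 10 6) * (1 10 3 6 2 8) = [8, 7, 9, 6, 4, 5, 12, 10, 1, 3, 2, 11, 0] = (0 8 1 7 10 2 9 3 6 12)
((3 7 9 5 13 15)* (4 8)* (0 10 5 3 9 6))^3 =(0 13 3)(4 8)(5 9 6)(7 10 15) =[13, 1, 2, 0, 8, 9, 5, 10, 4, 6, 15, 11, 12, 3, 14, 7]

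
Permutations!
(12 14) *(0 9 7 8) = [9, 1, 2, 3, 4, 5, 6, 8, 0, 7, 10, 11, 14, 13, 12] = (0 9 7 8)(12 14)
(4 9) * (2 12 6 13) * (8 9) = (2 12 6 13)(4 8 9) = [0, 1, 12, 3, 8, 5, 13, 7, 9, 4, 10, 11, 6, 2]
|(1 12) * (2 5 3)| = 6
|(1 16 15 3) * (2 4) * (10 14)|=|(1 16 15 3)(2 4)(10 14)|=4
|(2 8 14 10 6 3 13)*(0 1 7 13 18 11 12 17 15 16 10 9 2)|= 36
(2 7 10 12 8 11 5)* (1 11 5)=(1 11)(2 7 10 12 8 5)=[0, 11, 7, 3, 4, 2, 6, 10, 5, 9, 12, 1, 8]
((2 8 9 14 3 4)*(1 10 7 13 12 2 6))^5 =(1 2 4 13 14 10 8 6 12 3 7 9) =[0, 2, 4, 7, 13, 5, 12, 9, 6, 1, 8, 11, 3, 14, 10]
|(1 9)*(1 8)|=3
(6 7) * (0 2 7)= (0 2 7 6)= [2, 1, 7, 3, 4, 5, 0, 6]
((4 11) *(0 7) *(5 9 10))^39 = (0 7)(4 11) = [7, 1, 2, 3, 11, 5, 6, 0, 8, 9, 10, 4]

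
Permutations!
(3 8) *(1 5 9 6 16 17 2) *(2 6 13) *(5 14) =(1 14 5 9 13 2)(3 8)(6 16 17) =[0, 14, 1, 8, 4, 9, 16, 7, 3, 13, 10, 11, 12, 2, 5, 15, 17, 6]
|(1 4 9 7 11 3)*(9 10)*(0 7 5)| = 9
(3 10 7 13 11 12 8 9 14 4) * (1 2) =[0, 2, 1, 10, 3, 5, 6, 13, 9, 14, 7, 12, 8, 11, 4] =(1 2)(3 10 7 13 11 12 8 9 14 4)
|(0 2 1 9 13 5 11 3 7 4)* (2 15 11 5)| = 12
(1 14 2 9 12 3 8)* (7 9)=[0, 14, 7, 8, 4, 5, 6, 9, 1, 12, 10, 11, 3, 13, 2]=(1 14 2 7 9 12 3 8)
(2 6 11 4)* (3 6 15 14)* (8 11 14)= [0, 1, 15, 6, 2, 5, 14, 7, 11, 9, 10, 4, 12, 13, 3, 8]= (2 15 8 11 4)(3 6 14)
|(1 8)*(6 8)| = 3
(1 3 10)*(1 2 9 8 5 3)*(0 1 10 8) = (0 1 10 2 9)(3 8 5) = [1, 10, 9, 8, 4, 3, 6, 7, 5, 0, 2]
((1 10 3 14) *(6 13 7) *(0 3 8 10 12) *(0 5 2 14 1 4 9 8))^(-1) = (0 10 8 9 4 14 2 5 12 1 3)(6 7 13) = [10, 3, 5, 0, 14, 12, 7, 13, 9, 4, 8, 11, 1, 6, 2]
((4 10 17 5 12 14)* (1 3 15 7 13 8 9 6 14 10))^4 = [0, 13, 2, 8, 7, 5, 3, 6, 4, 1, 10, 11, 12, 14, 15, 9, 16, 17] = (17)(1 13 14 15 9)(3 8 4 7 6)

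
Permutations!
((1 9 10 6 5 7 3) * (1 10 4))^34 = (1 9 4)(3 7 5 6 10) = [0, 9, 2, 7, 1, 6, 10, 5, 8, 4, 3]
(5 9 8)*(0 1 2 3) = [1, 2, 3, 0, 4, 9, 6, 7, 5, 8] = (0 1 2 3)(5 9 8)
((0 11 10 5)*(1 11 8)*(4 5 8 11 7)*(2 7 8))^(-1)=[5, 8, 10, 3, 7, 4, 6, 2, 1, 9, 11, 0]=(0 5 4 7 2 10 11)(1 8)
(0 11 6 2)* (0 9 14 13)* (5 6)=(0 11 5 6 2 9 14 13)=[11, 1, 9, 3, 4, 6, 2, 7, 8, 14, 10, 5, 12, 0, 13]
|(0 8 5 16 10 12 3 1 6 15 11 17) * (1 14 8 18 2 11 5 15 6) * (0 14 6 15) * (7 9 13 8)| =70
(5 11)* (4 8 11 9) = (4 8 11 5 9) = [0, 1, 2, 3, 8, 9, 6, 7, 11, 4, 10, 5]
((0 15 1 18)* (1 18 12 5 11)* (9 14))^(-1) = (0 18 15)(1 11 5 12)(9 14) = [18, 11, 2, 3, 4, 12, 6, 7, 8, 14, 10, 5, 1, 13, 9, 0, 16, 17, 15]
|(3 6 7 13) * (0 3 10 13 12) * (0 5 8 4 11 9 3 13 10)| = 18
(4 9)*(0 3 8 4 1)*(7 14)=(0 3 8 4 9 1)(7 14)=[3, 0, 2, 8, 9, 5, 6, 14, 4, 1, 10, 11, 12, 13, 7]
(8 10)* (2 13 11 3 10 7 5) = (2 13 11 3 10 8 7 5) = [0, 1, 13, 10, 4, 2, 6, 5, 7, 9, 8, 3, 12, 11]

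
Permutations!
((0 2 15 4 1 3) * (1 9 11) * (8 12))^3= (0 4 1 2 9 3 15 11)(8 12)= [4, 2, 9, 15, 1, 5, 6, 7, 12, 3, 10, 0, 8, 13, 14, 11]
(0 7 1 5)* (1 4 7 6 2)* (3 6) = [3, 5, 1, 6, 7, 0, 2, 4] = (0 3 6 2 1 5)(4 7)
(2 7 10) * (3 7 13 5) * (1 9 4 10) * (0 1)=[1, 9, 13, 7, 10, 3, 6, 0, 8, 4, 2, 11, 12, 5]=(0 1 9 4 10 2 13 5 3 7)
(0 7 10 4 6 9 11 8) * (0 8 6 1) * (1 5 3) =[7, 0, 2, 1, 5, 3, 9, 10, 8, 11, 4, 6] =(0 7 10 4 5 3 1)(6 9 11)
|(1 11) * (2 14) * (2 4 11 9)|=|(1 9 2 14 4 11)|=6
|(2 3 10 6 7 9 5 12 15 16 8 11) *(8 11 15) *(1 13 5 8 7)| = 14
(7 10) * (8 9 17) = (7 10)(8 9 17) = [0, 1, 2, 3, 4, 5, 6, 10, 9, 17, 7, 11, 12, 13, 14, 15, 16, 8]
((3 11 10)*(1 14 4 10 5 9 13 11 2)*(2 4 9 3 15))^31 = (1 15 4 5 13 14 2 10 3 11 9) = [0, 15, 10, 11, 5, 13, 6, 7, 8, 1, 3, 9, 12, 14, 2, 4]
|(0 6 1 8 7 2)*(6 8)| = 4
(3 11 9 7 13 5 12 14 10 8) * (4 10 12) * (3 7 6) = (3 11 9 6)(4 10 8 7 13 5)(12 14) = [0, 1, 2, 11, 10, 4, 3, 13, 7, 6, 8, 9, 14, 5, 12]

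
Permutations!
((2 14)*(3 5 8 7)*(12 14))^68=(2 14 12)=[0, 1, 14, 3, 4, 5, 6, 7, 8, 9, 10, 11, 2, 13, 12]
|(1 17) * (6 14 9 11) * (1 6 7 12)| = 8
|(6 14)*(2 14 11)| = 4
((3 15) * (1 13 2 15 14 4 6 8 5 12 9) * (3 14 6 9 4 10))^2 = (1 2 14 3 8 12 9 13 15 10 6 5 4) = [0, 2, 14, 8, 1, 4, 5, 7, 12, 13, 6, 11, 9, 15, 3, 10]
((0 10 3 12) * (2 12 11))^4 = (0 2 3)(10 12 11) = [2, 1, 3, 0, 4, 5, 6, 7, 8, 9, 12, 10, 11]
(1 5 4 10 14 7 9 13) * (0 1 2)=(0 1 5 4 10 14 7 9 13 2)=[1, 5, 0, 3, 10, 4, 6, 9, 8, 13, 14, 11, 12, 2, 7]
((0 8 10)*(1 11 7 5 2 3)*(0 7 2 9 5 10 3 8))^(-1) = (1 3 8 2 11)(5 9)(7 10) = [0, 3, 11, 8, 4, 9, 6, 10, 2, 5, 7, 1]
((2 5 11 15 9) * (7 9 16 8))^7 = (2 9 7 8 16 15 11 5) = [0, 1, 9, 3, 4, 2, 6, 8, 16, 7, 10, 5, 12, 13, 14, 11, 15]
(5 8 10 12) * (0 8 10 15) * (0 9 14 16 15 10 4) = (0 8 10 12 5 4)(9 14 16 15) = [8, 1, 2, 3, 0, 4, 6, 7, 10, 14, 12, 11, 5, 13, 16, 9, 15]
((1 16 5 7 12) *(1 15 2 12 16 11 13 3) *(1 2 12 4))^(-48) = (16) = [0, 1, 2, 3, 4, 5, 6, 7, 8, 9, 10, 11, 12, 13, 14, 15, 16]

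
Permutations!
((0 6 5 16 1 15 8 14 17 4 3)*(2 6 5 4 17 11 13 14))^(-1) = (17)(0 3 4 6 2 8 15 1 16 5)(11 14 13) = [3, 16, 8, 4, 6, 0, 2, 7, 15, 9, 10, 14, 12, 11, 13, 1, 5, 17]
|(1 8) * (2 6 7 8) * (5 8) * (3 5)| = |(1 2 6 7 3 5 8)| = 7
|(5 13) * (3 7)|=2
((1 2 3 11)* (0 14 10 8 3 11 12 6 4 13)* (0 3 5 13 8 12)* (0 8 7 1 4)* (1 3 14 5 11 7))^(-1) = [6, 4, 1, 7, 11, 0, 12, 2, 3, 9, 14, 8, 10, 5, 13] = (0 6 12 10 14 13 5)(1 4 11 8 3 7 2)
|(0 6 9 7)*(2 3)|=4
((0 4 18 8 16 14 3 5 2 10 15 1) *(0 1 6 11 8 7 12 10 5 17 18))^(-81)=[4, 1, 5, 7, 0, 2, 16, 15, 3, 9, 11, 14, 6, 13, 18, 8, 17, 12, 10]=(0 4)(2 5)(3 7 15 8)(6 16 17 12)(10 11 14 18)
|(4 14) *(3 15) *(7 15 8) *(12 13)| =|(3 8 7 15)(4 14)(12 13)| =4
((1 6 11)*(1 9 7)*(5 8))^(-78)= [0, 11, 2, 3, 4, 5, 9, 6, 8, 1, 10, 7]= (1 11 7 6 9)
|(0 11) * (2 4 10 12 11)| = 6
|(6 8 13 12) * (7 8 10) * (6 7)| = |(6 10)(7 8 13 12)| = 4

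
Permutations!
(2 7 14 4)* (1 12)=[0, 12, 7, 3, 2, 5, 6, 14, 8, 9, 10, 11, 1, 13, 4]=(1 12)(2 7 14 4)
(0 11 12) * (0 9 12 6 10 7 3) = (0 11 6 10 7 3)(9 12) = [11, 1, 2, 0, 4, 5, 10, 3, 8, 12, 7, 6, 9]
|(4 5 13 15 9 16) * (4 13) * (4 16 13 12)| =12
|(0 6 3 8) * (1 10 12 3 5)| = 8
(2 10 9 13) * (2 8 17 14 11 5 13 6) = (2 10 9 6)(5 13 8 17 14 11) = [0, 1, 10, 3, 4, 13, 2, 7, 17, 6, 9, 5, 12, 8, 11, 15, 16, 14]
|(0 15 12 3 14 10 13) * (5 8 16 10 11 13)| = |(0 15 12 3 14 11 13)(5 8 16 10)| = 28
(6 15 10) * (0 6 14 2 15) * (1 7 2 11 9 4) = (0 6)(1 7 2 15 10 14 11 9 4) = [6, 7, 15, 3, 1, 5, 0, 2, 8, 4, 14, 9, 12, 13, 11, 10]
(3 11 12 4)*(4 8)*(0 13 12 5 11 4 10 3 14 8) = (0 13 12)(3 4 14 8 10)(5 11) = [13, 1, 2, 4, 14, 11, 6, 7, 10, 9, 3, 5, 0, 12, 8]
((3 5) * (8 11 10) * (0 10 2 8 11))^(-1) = (0 8 2 11 10)(3 5) = [8, 1, 11, 5, 4, 3, 6, 7, 2, 9, 0, 10]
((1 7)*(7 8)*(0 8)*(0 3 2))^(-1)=[2, 7, 3, 1, 4, 5, 6, 8, 0]=(0 2 3 1 7 8)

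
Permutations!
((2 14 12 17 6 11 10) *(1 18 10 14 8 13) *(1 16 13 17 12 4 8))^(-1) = (1 2 10 18)(4 14 11 6 17 8)(13 16) = [0, 2, 10, 3, 14, 5, 17, 7, 4, 9, 18, 6, 12, 16, 11, 15, 13, 8, 1]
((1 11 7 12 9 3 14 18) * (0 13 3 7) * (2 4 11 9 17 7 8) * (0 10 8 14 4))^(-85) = (0 4 8 13 11 2 3 10)(1 18 14 9)(7 17 12) = [4, 18, 3, 10, 8, 5, 6, 17, 13, 1, 0, 2, 7, 11, 9, 15, 16, 12, 14]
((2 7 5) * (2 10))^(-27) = (2 7 5 10) = [0, 1, 7, 3, 4, 10, 6, 5, 8, 9, 2]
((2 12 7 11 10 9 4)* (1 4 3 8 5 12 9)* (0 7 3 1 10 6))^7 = (0 6 11 7)(1 9 2 4)(3 12 5 8) = [6, 9, 4, 12, 1, 8, 11, 0, 3, 2, 10, 7, 5]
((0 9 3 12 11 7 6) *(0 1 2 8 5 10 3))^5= (0 9)(1 3)(2 12)(5 7)(6 10)(8 11)= [9, 3, 12, 1, 4, 7, 10, 5, 11, 0, 6, 8, 2]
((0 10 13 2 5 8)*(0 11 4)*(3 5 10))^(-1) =(0 4 11 8 5 3)(2 13 10) =[4, 1, 13, 0, 11, 3, 6, 7, 5, 9, 2, 8, 12, 10]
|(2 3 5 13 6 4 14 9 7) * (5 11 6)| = |(2 3 11 6 4 14 9 7)(5 13)| = 8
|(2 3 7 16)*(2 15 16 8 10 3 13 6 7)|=14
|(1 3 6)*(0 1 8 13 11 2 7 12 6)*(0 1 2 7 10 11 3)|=|(0 2 10 11 7 12 6 8 13 3 1)|=11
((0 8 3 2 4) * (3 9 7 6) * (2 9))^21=(0 8 2 4)(3 9 7 6)=[8, 1, 4, 9, 0, 5, 3, 6, 2, 7]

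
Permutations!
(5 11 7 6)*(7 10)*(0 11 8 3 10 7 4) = [11, 1, 2, 10, 0, 8, 5, 6, 3, 9, 4, 7] = (0 11 7 6 5 8 3 10 4)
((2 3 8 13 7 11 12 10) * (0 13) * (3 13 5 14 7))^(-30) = (0 7 10 3 5 11 2 8 14 12 13) = [7, 1, 8, 5, 4, 11, 6, 10, 14, 9, 3, 2, 13, 0, 12]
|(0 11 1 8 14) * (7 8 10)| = |(0 11 1 10 7 8 14)| = 7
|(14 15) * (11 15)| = |(11 15 14)| = 3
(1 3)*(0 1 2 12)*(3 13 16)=(0 1 13 16 3 2 12)=[1, 13, 12, 2, 4, 5, 6, 7, 8, 9, 10, 11, 0, 16, 14, 15, 3]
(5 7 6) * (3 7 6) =(3 7)(5 6) =[0, 1, 2, 7, 4, 6, 5, 3]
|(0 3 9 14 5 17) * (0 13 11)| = |(0 3 9 14 5 17 13 11)| = 8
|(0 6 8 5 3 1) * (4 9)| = |(0 6 8 5 3 1)(4 9)| = 6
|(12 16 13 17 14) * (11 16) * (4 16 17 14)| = 7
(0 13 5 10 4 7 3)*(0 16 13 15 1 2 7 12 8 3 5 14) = (0 15 1 2 7 5 10 4 12 8 3 16 13 14) = [15, 2, 7, 16, 12, 10, 6, 5, 3, 9, 4, 11, 8, 14, 0, 1, 13]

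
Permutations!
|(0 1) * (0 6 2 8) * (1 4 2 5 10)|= |(0 4 2 8)(1 6 5 10)|= 4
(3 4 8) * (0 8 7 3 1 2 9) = (0 8 1 2 9)(3 4 7) = [8, 2, 9, 4, 7, 5, 6, 3, 1, 0]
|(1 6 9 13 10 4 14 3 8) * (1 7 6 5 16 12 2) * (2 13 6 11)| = |(1 5 16 12 13 10 4 14 3 8 7 11 2)(6 9)| = 26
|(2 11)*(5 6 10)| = 6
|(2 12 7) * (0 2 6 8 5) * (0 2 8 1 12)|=|(0 8 5 2)(1 12 7 6)|=4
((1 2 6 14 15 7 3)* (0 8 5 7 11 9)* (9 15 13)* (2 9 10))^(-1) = (0 9 1 3 7 5 8)(2 10 13 14 6)(11 15) = [9, 3, 10, 7, 4, 8, 2, 5, 0, 1, 13, 15, 12, 14, 6, 11]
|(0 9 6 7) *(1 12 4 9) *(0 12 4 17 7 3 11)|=21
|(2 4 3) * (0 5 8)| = |(0 5 8)(2 4 3)| = 3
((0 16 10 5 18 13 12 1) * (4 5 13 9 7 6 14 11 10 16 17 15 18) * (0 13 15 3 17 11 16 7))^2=(0 10 18)(1 12 13)(6 16)(7 14)(9 11 15)=[10, 12, 2, 3, 4, 5, 16, 14, 8, 11, 18, 15, 13, 1, 7, 9, 6, 17, 0]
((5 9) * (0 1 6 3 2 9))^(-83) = (0 1 6 3 2 9 5) = [1, 6, 9, 2, 4, 0, 3, 7, 8, 5]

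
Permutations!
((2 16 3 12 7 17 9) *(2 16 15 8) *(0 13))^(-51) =(0 13)(3 17)(7 16)(9 12) =[13, 1, 2, 17, 4, 5, 6, 16, 8, 12, 10, 11, 9, 0, 14, 15, 7, 3]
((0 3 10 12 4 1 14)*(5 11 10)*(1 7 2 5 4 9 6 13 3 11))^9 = (0 7 9 14 4 12 1 3 10 5 13 11 2 6) = [7, 3, 6, 10, 12, 13, 0, 9, 8, 14, 5, 2, 1, 11, 4]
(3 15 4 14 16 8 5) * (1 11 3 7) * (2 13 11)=(1 2 13 11 3 15 4 14 16 8 5 7)=[0, 2, 13, 15, 14, 7, 6, 1, 5, 9, 10, 3, 12, 11, 16, 4, 8]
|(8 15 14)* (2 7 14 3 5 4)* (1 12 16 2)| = |(1 12 16 2 7 14 8 15 3 5 4)| = 11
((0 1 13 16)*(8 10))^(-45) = (0 16 13 1)(8 10) = [16, 0, 2, 3, 4, 5, 6, 7, 10, 9, 8, 11, 12, 1, 14, 15, 13]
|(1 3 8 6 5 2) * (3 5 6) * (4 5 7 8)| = |(1 7 8 3 4 5 2)| = 7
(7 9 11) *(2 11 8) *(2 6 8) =(2 11 7 9)(6 8) =[0, 1, 11, 3, 4, 5, 8, 9, 6, 2, 10, 7]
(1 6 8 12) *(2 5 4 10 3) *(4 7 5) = (1 6 8 12)(2 4 10 3)(5 7) = [0, 6, 4, 2, 10, 7, 8, 5, 12, 9, 3, 11, 1]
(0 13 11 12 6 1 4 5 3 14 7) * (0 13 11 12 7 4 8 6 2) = (0 11 7 13 12 2)(1 8 6)(3 14 4 5) = [11, 8, 0, 14, 5, 3, 1, 13, 6, 9, 10, 7, 2, 12, 4]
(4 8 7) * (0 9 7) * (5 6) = (0 9 7 4 8)(5 6) = [9, 1, 2, 3, 8, 6, 5, 4, 0, 7]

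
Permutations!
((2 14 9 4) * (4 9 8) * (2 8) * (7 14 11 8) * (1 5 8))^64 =(14) =[0, 1, 2, 3, 4, 5, 6, 7, 8, 9, 10, 11, 12, 13, 14]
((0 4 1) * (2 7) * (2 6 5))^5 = (0 1 4)(2 7 6 5) = [1, 4, 7, 3, 0, 2, 5, 6]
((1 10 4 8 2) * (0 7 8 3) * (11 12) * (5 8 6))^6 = (12)(0 1 6 4 8)(2 7 10 5 3) = [1, 6, 7, 2, 8, 3, 4, 10, 0, 9, 5, 11, 12]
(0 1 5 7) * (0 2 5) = (0 1)(2 5 7) = [1, 0, 5, 3, 4, 7, 6, 2]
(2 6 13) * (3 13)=(2 6 3 13)=[0, 1, 6, 13, 4, 5, 3, 7, 8, 9, 10, 11, 12, 2]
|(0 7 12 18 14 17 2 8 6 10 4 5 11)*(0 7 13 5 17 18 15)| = 42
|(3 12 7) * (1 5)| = 6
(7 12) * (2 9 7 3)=(2 9 7 12 3)=[0, 1, 9, 2, 4, 5, 6, 12, 8, 7, 10, 11, 3]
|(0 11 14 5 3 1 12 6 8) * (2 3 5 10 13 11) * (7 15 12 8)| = 20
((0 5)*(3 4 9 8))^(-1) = (0 5)(3 8 9 4) = [5, 1, 2, 8, 3, 0, 6, 7, 9, 4]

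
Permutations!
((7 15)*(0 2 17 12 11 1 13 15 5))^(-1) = (0 5 7 15 13 1 11 12 17 2) = [5, 11, 0, 3, 4, 7, 6, 15, 8, 9, 10, 12, 17, 1, 14, 13, 16, 2]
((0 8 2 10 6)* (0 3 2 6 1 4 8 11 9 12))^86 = [9, 8, 1, 10, 6, 5, 2, 7, 3, 0, 4, 12, 11] = (0 9)(1 8 3 10 4 6 2)(11 12)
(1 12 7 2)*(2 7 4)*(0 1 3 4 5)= [1, 12, 3, 4, 2, 0, 6, 7, 8, 9, 10, 11, 5]= (0 1 12 5)(2 3 4)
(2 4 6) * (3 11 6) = [0, 1, 4, 11, 3, 5, 2, 7, 8, 9, 10, 6] = (2 4 3 11 6)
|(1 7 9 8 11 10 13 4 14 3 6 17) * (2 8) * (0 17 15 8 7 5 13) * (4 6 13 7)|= |(0 17 1 5 7 9 2 4 14 3 13 6 15 8 11 10)|= 16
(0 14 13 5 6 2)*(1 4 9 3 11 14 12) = (0 12 1 4 9 3 11 14 13 5 6 2) = [12, 4, 0, 11, 9, 6, 2, 7, 8, 3, 10, 14, 1, 5, 13]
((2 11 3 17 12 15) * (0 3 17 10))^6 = [0, 1, 11, 3, 4, 5, 6, 7, 8, 9, 10, 17, 15, 13, 14, 2, 16, 12] = (2 11 17 12 15)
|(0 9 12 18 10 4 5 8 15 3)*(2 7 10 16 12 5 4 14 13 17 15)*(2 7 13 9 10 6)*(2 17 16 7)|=|(0 10 14 9 5 8 2 13 16 12 18 7 6 17 15 3)|=16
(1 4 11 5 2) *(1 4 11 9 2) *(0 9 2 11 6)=(0 9 11 5 1 6)(2 4)=[9, 6, 4, 3, 2, 1, 0, 7, 8, 11, 10, 5]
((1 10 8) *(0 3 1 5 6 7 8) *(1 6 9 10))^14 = (0 9 8 6)(3 10 5 7) = [9, 1, 2, 10, 4, 7, 0, 3, 6, 8, 5]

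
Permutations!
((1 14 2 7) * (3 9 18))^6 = (18)(1 2)(7 14) = [0, 2, 1, 3, 4, 5, 6, 14, 8, 9, 10, 11, 12, 13, 7, 15, 16, 17, 18]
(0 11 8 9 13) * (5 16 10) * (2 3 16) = [11, 1, 3, 16, 4, 2, 6, 7, 9, 13, 5, 8, 12, 0, 14, 15, 10] = (0 11 8 9 13)(2 3 16 10 5)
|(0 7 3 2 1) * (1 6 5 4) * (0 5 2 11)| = 12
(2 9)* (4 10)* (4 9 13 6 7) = (2 13 6 7 4 10 9) = [0, 1, 13, 3, 10, 5, 7, 4, 8, 2, 9, 11, 12, 6]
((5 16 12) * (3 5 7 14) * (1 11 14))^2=[0, 14, 2, 16, 4, 12, 6, 11, 8, 9, 10, 3, 1, 13, 5, 15, 7]=(1 14 5 12)(3 16 7 11)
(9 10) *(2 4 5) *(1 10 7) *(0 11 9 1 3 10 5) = (0 11 9 7 3 10 1 5 2 4) = [11, 5, 4, 10, 0, 2, 6, 3, 8, 7, 1, 9]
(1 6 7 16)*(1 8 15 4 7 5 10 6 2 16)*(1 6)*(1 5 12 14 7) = [0, 2, 16, 3, 1, 10, 12, 6, 15, 9, 5, 11, 14, 13, 7, 4, 8] = (1 2 16 8 15 4)(5 10)(6 12 14 7)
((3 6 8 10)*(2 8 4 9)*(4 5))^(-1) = [0, 1, 9, 10, 5, 6, 3, 7, 2, 4, 8] = (2 9 4 5 6 3 10 8)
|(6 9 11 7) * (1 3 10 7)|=7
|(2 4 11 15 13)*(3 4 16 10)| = |(2 16 10 3 4 11 15 13)| = 8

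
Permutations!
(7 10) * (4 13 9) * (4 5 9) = (4 13)(5 9)(7 10) = [0, 1, 2, 3, 13, 9, 6, 10, 8, 5, 7, 11, 12, 4]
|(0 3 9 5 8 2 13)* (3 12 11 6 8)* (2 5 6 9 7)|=11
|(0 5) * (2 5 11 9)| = |(0 11 9 2 5)| = 5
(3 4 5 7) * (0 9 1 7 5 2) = (0 9 1 7 3 4 2) = [9, 7, 0, 4, 2, 5, 6, 3, 8, 1]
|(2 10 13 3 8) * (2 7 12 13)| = 10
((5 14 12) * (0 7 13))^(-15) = (14) = [0, 1, 2, 3, 4, 5, 6, 7, 8, 9, 10, 11, 12, 13, 14]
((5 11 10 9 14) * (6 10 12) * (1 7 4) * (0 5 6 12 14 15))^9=(0 5 11 14 6 10 9 15)=[5, 1, 2, 3, 4, 11, 10, 7, 8, 15, 9, 14, 12, 13, 6, 0]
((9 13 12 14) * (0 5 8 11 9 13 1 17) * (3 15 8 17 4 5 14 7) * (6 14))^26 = (0 1 15 13 17 9 3 14 5 11 7 6 4 8 12) = [1, 15, 2, 14, 8, 11, 4, 6, 12, 3, 10, 7, 0, 17, 5, 13, 16, 9]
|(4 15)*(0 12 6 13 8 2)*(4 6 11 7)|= |(0 12 11 7 4 15 6 13 8 2)|= 10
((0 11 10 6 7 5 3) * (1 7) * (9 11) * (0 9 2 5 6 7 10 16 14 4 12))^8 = (0 4 16 9 5)(2 12 14 11 3) = [4, 1, 12, 2, 16, 0, 6, 7, 8, 5, 10, 3, 14, 13, 11, 15, 9]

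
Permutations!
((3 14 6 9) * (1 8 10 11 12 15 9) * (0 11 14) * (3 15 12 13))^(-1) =(0 3 13 11)(1 6 14 10 8)(9 15) =[3, 6, 2, 13, 4, 5, 14, 7, 1, 15, 8, 0, 12, 11, 10, 9]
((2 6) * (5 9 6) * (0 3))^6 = (2 9)(5 6) = [0, 1, 9, 3, 4, 6, 5, 7, 8, 2]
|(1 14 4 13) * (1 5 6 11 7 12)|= 9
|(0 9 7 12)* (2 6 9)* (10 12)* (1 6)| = |(0 2 1 6 9 7 10 12)| = 8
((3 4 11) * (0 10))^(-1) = (0 10)(3 11 4) = [10, 1, 2, 11, 3, 5, 6, 7, 8, 9, 0, 4]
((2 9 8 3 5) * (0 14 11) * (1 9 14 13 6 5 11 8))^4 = (0 2 11 5 3 6 8 13 14) = [2, 1, 11, 6, 4, 3, 8, 7, 13, 9, 10, 5, 12, 14, 0]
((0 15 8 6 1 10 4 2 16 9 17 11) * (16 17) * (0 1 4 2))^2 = (0 8 4 15 6)(1 2 11 10 17) = [8, 2, 11, 3, 15, 5, 0, 7, 4, 9, 17, 10, 12, 13, 14, 6, 16, 1]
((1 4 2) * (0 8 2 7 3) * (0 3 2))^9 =[8, 4, 1, 3, 7, 5, 6, 2, 0] =(0 8)(1 4 7 2)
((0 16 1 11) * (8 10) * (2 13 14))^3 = (0 11 1 16)(8 10) = [11, 16, 2, 3, 4, 5, 6, 7, 10, 9, 8, 1, 12, 13, 14, 15, 0]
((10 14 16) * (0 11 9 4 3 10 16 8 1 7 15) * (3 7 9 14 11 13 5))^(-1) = (16)(0 15 7 4 9 1 8 14 11 10 3 5 13) = [15, 8, 2, 5, 9, 13, 6, 4, 14, 1, 3, 10, 12, 0, 11, 7, 16]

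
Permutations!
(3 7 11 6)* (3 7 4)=(3 4)(6 7 11)=[0, 1, 2, 4, 3, 5, 7, 11, 8, 9, 10, 6]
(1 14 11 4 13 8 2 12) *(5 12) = [0, 14, 5, 3, 13, 12, 6, 7, 2, 9, 10, 4, 1, 8, 11] = (1 14 11 4 13 8 2 5 12)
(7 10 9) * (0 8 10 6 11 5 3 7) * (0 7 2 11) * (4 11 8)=(0 4 11 5 3 2 8 10 9 7 6)=[4, 1, 8, 2, 11, 3, 0, 6, 10, 7, 9, 5]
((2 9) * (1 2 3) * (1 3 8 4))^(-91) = (1 4 8 9 2) = [0, 4, 1, 3, 8, 5, 6, 7, 9, 2]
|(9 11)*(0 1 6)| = 6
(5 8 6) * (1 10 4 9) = [0, 10, 2, 3, 9, 8, 5, 7, 6, 1, 4] = (1 10 4 9)(5 8 6)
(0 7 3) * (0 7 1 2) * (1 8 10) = (0 8 10 1 2)(3 7) = [8, 2, 0, 7, 4, 5, 6, 3, 10, 9, 1]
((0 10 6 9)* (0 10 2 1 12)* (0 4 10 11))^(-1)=(0 11 9 6 10 4 12 1 2)=[11, 2, 0, 3, 12, 5, 10, 7, 8, 6, 4, 9, 1]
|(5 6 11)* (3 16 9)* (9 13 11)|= |(3 16 13 11 5 6 9)|= 7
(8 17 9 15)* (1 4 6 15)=(1 4 6 15 8 17 9)=[0, 4, 2, 3, 6, 5, 15, 7, 17, 1, 10, 11, 12, 13, 14, 8, 16, 9]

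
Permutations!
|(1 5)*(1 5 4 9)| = |(1 4 9)| = 3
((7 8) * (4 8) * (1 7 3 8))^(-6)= (8)= [0, 1, 2, 3, 4, 5, 6, 7, 8]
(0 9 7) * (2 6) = (0 9 7)(2 6) = [9, 1, 6, 3, 4, 5, 2, 0, 8, 7]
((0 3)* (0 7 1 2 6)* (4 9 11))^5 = [6, 7, 1, 0, 11, 5, 2, 3, 8, 4, 10, 9] = (0 6 2 1 7 3)(4 11 9)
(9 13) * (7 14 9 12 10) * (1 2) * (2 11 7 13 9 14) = (14)(1 11 7 2)(10 13 12) = [0, 11, 1, 3, 4, 5, 6, 2, 8, 9, 13, 7, 10, 12, 14]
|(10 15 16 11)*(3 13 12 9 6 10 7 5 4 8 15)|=|(3 13 12 9 6 10)(4 8 15 16 11 7 5)|=42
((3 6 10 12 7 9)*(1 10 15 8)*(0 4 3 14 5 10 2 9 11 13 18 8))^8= (0 6 4 15 3)(1 11 5)(2 13 10)(7 14 8)(9 18 12)= [6, 11, 13, 0, 15, 1, 4, 14, 7, 18, 2, 5, 9, 10, 8, 3, 16, 17, 12]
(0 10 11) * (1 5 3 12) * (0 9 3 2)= (0 10 11 9 3 12 1 5 2)= [10, 5, 0, 12, 4, 2, 6, 7, 8, 3, 11, 9, 1]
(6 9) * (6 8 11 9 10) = (6 10)(8 11 9) = [0, 1, 2, 3, 4, 5, 10, 7, 11, 8, 6, 9]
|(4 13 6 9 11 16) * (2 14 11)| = |(2 14 11 16 4 13 6 9)| = 8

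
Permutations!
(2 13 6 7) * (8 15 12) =(2 13 6 7)(8 15 12) =[0, 1, 13, 3, 4, 5, 7, 2, 15, 9, 10, 11, 8, 6, 14, 12]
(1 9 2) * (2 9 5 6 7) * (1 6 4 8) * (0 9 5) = (0 9 5 4 8 1)(2 6 7) = [9, 0, 6, 3, 8, 4, 7, 2, 1, 5]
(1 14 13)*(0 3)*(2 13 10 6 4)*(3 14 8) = [14, 8, 13, 0, 2, 5, 4, 7, 3, 9, 6, 11, 12, 1, 10] = (0 14 10 6 4 2 13 1 8 3)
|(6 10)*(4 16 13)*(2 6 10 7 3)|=12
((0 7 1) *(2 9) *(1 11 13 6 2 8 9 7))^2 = [0, 1, 11, 3, 4, 5, 7, 13, 8, 9, 10, 6, 12, 2] = (2 11 6 7 13)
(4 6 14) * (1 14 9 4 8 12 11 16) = (1 14 8 12 11 16)(4 6 9) = [0, 14, 2, 3, 6, 5, 9, 7, 12, 4, 10, 16, 11, 13, 8, 15, 1]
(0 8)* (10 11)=(0 8)(10 11)=[8, 1, 2, 3, 4, 5, 6, 7, 0, 9, 11, 10]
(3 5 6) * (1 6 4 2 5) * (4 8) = [0, 6, 5, 1, 2, 8, 3, 7, 4] = (1 6 3)(2 5 8 4)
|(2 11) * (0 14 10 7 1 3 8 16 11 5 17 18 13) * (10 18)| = 20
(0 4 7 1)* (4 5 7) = (0 5 7 1) = [5, 0, 2, 3, 4, 7, 6, 1]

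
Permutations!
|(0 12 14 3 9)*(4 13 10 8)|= 20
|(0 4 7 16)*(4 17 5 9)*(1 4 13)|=9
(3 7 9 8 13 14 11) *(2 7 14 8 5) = (2 7 9 5)(3 14 11)(8 13) = [0, 1, 7, 14, 4, 2, 6, 9, 13, 5, 10, 3, 12, 8, 11]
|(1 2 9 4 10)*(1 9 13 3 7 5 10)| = |(1 2 13 3 7 5 10 9 4)| = 9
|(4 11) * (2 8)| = 2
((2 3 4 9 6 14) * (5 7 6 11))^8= (2 14 6 7 5 11 9 4 3)= [0, 1, 14, 2, 3, 11, 7, 5, 8, 4, 10, 9, 12, 13, 6]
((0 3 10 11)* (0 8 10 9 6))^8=(8 11 10)=[0, 1, 2, 3, 4, 5, 6, 7, 11, 9, 8, 10]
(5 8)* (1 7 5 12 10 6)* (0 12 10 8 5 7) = (0 12 8 10 6 1) = [12, 0, 2, 3, 4, 5, 1, 7, 10, 9, 6, 11, 8]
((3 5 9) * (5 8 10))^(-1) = [0, 1, 2, 9, 4, 10, 6, 7, 3, 5, 8] = (3 9 5 10 8)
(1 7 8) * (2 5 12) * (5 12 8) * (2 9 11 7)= [0, 2, 12, 3, 4, 8, 6, 5, 1, 11, 10, 7, 9]= (1 2 12 9 11 7 5 8)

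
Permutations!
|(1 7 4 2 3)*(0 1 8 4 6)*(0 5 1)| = |(1 7 6 5)(2 3 8 4)| = 4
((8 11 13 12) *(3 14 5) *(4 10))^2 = (3 5 14)(8 13)(11 12) = [0, 1, 2, 5, 4, 14, 6, 7, 13, 9, 10, 12, 11, 8, 3]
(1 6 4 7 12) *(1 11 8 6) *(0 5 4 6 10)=(0 5 4 7 12 11 8 10)=[5, 1, 2, 3, 7, 4, 6, 12, 10, 9, 0, 8, 11]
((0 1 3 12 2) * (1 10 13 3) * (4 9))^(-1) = [2, 1, 12, 13, 9, 5, 6, 7, 8, 4, 0, 11, 3, 10] = (0 2 12 3 13 10)(4 9)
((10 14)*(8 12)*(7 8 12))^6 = (14) = [0, 1, 2, 3, 4, 5, 6, 7, 8, 9, 10, 11, 12, 13, 14]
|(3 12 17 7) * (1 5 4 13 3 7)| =|(1 5 4 13 3 12 17)| =7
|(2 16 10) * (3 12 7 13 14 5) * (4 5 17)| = |(2 16 10)(3 12 7 13 14 17 4 5)| = 24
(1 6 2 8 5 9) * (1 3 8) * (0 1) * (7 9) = (0 1 6 2)(3 8 5 7 9) = [1, 6, 0, 8, 4, 7, 2, 9, 5, 3]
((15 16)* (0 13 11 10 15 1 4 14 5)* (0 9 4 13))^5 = [0, 16, 2, 3, 14, 9, 6, 7, 8, 4, 11, 13, 12, 1, 5, 10, 15] = (1 16 15 10 11 13)(4 14 5 9)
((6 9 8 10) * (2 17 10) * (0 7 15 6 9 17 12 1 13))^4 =(0 17 2)(1 15 9)(6 8 13)(7 10 12) =[17, 15, 0, 3, 4, 5, 8, 10, 13, 1, 12, 11, 7, 6, 14, 9, 16, 2]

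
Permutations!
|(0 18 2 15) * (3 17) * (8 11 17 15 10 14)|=|(0 18 2 10 14 8 11 17 3 15)|=10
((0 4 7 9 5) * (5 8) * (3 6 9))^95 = (0 5 8 9 6 3 7 4) = [5, 1, 2, 7, 0, 8, 3, 4, 9, 6]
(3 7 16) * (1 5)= (1 5)(3 7 16)= [0, 5, 2, 7, 4, 1, 6, 16, 8, 9, 10, 11, 12, 13, 14, 15, 3]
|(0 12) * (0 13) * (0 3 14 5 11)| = 7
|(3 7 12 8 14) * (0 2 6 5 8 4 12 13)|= |(0 2 6 5 8 14 3 7 13)(4 12)|= 18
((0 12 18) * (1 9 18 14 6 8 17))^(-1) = (0 18 9 1 17 8 6 14 12) = [18, 17, 2, 3, 4, 5, 14, 7, 6, 1, 10, 11, 0, 13, 12, 15, 16, 8, 9]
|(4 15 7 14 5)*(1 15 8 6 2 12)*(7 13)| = |(1 15 13 7 14 5 4 8 6 2 12)| = 11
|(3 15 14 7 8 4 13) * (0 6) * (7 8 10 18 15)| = |(0 6)(3 7 10 18 15 14 8 4 13)| = 18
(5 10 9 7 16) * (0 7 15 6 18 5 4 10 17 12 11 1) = (0 7 16 4 10 9 15 6 18 5 17 12 11 1) = [7, 0, 2, 3, 10, 17, 18, 16, 8, 15, 9, 1, 11, 13, 14, 6, 4, 12, 5]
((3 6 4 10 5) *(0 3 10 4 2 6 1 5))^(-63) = (0 1 10 3 5)(2 6) = [1, 10, 6, 5, 4, 0, 2, 7, 8, 9, 3]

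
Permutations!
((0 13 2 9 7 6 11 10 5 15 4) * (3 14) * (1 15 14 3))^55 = (0 9 11 14 4 2 6 5 15 13 7 10 1) = [9, 0, 6, 3, 2, 15, 5, 10, 8, 11, 1, 14, 12, 7, 4, 13]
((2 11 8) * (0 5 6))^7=(0 5 6)(2 11 8)=[5, 1, 11, 3, 4, 6, 0, 7, 2, 9, 10, 8]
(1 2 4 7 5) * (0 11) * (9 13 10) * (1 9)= [11, 2, 4, 3, 7, 9, 6, 5, 8, 13, 1, 0, 12, 10]= (0 11)(1 2 4 7 5 9 13 10)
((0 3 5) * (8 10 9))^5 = (0 5 3)(8 9 10) = [5, 1, 2, 0, 4, 3, 6, 7, 9, 10, 8]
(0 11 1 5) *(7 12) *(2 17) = (0 11 1 5)(2 17)(7 12) = [11, 5, 17, 3, 4, 0, 6, 12, 8, 9, 10, 1, 7, 13, 14, 15, 16, 2]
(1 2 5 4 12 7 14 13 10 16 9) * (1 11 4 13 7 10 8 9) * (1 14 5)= [0, 2, 1, 3, 12, 13, 6, 5, 9, 11, 16, 4, 10, 8, 7, 15, 14]= (1 2)(4 12 10 16 14 7 5 13 8 9 11)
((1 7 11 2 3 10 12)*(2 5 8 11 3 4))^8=(1 10 7 12 3)(5 11 8)=[0, 10, 2, 1, 4, 11, 6, 12, 5, 9, 7, 8, 3]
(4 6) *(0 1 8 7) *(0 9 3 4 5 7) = (0 1 8)(3 4 6 5 7 9) = [1, 8, 2, 4, 6, 7, 5, 9, 0, 3]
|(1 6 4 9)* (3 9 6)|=|(1 3 9)(4 6)|=6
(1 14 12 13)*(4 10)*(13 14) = (1 13)(4 10)(12 14) = [0, 13, 2, 3, 10, 5, 6, 7, 8, 9, 4, 11, 14, 1, 12]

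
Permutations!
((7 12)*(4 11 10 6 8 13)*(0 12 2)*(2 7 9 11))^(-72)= (0 4 8 10 9)(2 13 6 11 12)= [4, 1, 13, 3, 8, 5, 11, 7, 10, 0, 9, 12, 2, 6]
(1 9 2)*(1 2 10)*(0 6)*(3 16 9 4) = (0 6)(1 4 3 16 9 10) = [6, 4, 2, 16, 3, 5, 0, 7, 8, 10, 1, 11, 12, 13, 14, 15, 9]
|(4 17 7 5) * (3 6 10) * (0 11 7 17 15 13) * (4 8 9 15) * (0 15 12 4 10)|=|(17)(0 11 7 5 8 9 12 4 10 3 6)(13 15)|=22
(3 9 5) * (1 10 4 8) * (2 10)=(1 2 10 4 8)(3 9 5)=[0, 2, 10, 9, 8, 3, 6, 7, 1, 5, 4]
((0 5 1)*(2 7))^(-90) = (7) = [0, 1, 2, 3, 4, 5, 6, 7]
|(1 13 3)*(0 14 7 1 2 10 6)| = 9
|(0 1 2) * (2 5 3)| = 5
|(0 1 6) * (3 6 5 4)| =6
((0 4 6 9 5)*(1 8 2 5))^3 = (0 9 2 4 1 5 6 8) = [9, 5, 4, 3, 1, 6, 8, 7, 0, 2]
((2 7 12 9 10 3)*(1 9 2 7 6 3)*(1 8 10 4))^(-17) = (1 9 4)(2 7 6 12 3)(8 10) = [0, 9, 7, 2, 1, 5, 12, 6, 10, 4, 8, 11, 3]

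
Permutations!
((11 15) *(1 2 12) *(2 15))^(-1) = (1 12 2 11 15) = [0, 12, 11, 3, 4, 5, 6, 7, 8, 9, 10, 15, 2, 13, 14, 1]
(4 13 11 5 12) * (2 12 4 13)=(2 12 13 11 5 4)=[0, 1, 12, 3, 2, 4, 6, 7, 8, 9, 10, 5, 13, 11]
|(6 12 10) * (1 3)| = 6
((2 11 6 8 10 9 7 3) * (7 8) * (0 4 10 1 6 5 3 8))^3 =(0 9 10 4)(1 8 7 6)(2 3 5 11) =[9, 8, 3, 5, 0, 11, 1, 6, 7, 10, 4, 2]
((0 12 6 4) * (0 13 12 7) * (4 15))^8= (4 6 13 15 12)= [0, 1, 2, 3, 6, 5, 13, 7, 8, 9, 10, 11, 4, 15, 14, 12]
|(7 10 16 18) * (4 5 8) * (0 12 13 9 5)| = |(0 12 13 9 5 8 4)(7 10 16 18)| = 28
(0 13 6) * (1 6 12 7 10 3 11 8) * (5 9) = (0 13 12 7 10 3 11 8 1 6)(5 9) = [13, 6, 2, 11, 4, 9, 0, 10, 1, 5, 3, 8, 7, 12]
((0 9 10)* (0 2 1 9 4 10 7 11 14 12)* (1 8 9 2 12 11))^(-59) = (0 4 10 12)(1 2 8 9 7)(11 14) = [4, 2, 8, 3, 10, 5, 6, 1, 9, 7, 12, 14, 0, 13, 11]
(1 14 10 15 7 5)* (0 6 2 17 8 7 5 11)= [6, 14, 17, 3, 4, 1, 2, 11, 7, 9, 15, 0, 12, 13, 10, 5, 16, 8]= (0 6 2 17 8 7 11)(1 14 10 15 5)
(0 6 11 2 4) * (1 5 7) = (0 6 11 2 4)(1 5 7) = [6, 5, 4, 3, 0, 7, 11, 1, 8, 9, 10, 2]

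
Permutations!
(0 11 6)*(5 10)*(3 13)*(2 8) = (0 11 6)(2 8)(3 13)(5 10) = [11, 1, 8, 13, 4, 10, 0, 7, 2, 9, 5, 6, 12, 3]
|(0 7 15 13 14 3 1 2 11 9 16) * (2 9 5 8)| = 36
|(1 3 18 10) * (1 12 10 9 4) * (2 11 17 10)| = 5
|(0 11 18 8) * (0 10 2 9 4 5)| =|(0 11 18 8 10 2 9 4 5)| =9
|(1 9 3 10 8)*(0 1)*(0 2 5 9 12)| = |(0 1 12)(2 5 9 3 10 8)| = 6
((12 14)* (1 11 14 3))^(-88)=(1 14 3 11 12)=[0, 14, 2, 11, 4, 5, 6, 7, 8, 9, 10, 12, 1, 13, 3]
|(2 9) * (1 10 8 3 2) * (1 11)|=|(1 10 8 3 2 9 11)|=7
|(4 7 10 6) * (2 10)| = 5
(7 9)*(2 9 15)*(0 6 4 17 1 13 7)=(0 6 4 17 1 13 7 15 2 9)=[6, 13, 9, 3, 17, 5, 4, 15, 8, 0, 10, 11, 12, 7, 14, 2, 16, 1]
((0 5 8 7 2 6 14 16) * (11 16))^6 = (0 14 7)(2 5 11)(6 8 16) = [14, 1, 5, 3, 4, 11, 8, 0, 16, 9, 10, 2, 12, 13, 7, 15, 6]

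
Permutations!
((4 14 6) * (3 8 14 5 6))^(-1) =(3 14 8)(4 6 5) =[0, 1, 2, 14, 6, 4, 5, 7, 3, 9, 10, 11, 12, 13, 8]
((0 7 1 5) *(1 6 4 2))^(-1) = [5, 2, 4, 3, 6, 1, 7, 0] = (0 5 1 2 4 6 7)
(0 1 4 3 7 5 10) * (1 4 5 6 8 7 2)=[4, 5, 1, 2, 3, 10, 8, 6, 7, 9, 0]=(0 4 3 2 1 5 10)(6 8 7)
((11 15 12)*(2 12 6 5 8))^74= (2 6 12 5 11 8 15)= [0, 1, 6, 3, 4, 11, 12, 7, 15, 9, 10, 8, 5, 13, 14, 2]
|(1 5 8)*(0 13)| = 6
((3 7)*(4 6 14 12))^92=(14)=[0, 1, 2, 3, 4, 5, 6, 7, 8, 9, 10, 11, 12, 13, 14]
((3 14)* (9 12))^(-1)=(3 14)(9 12)=[0, 1, 2, 14, 4, 5, 6, 7, 8, 12, 10, 11, 9, 13, 3]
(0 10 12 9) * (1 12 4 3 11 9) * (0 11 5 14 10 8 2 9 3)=(0 8 2 9 11 3 5 14 10 4)(1 12)=[8, 12, 9, 5, 0, 14, 6, 7, 2, 11, 4, 3, 1, 13, 10]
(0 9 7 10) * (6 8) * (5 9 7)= [7, 1, 2, 3, 4, 9, 8, 10, 6, 5, 0]= (0 7 10)(5 9)(6 8)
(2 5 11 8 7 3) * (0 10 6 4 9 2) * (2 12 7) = [10, 1, 5, 0, 9, 11, 4, 3, 2, 12, 6, 8, 7] = (0 10 6 4 9 12 7 3)(2 5 11 8)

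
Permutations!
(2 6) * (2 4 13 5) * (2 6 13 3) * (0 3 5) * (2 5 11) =(0 3 5 6 4 11 2 13) =[3, 1, 13, 5, 11, 6, 4, 7, 8, 9, 10, 2, 12, 0]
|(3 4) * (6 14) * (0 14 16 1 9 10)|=14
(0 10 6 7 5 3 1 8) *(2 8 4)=(0 10 6 7 5 3 1 4 2 8)=[10, 4, 8, 1, 2, 3, 7, 5, 0, 9, 6]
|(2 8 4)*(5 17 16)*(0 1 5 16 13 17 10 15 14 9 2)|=10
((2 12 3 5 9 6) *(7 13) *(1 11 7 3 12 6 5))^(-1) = (1 3 13 7 11)(2 6)(5 9) = [0, 3, 6, 13, 4, 9, 2, 11, 8, 5, 10, 1, 12, 7]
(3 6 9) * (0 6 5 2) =[6, 1, 0, 5, 4, 2, 9, 7, 8, 3] =(0 6 9 3 5 2)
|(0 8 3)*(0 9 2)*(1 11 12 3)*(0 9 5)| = |(0 8 1 11 12 3 5)(2 9)| = 14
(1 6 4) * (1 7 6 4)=(1 4 7 6)=[0, 4, 2, 3, 7, 5, 1, 6]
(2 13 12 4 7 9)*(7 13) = (2 7 9)(4 13 12) = [0, 1, 7, 3, 13, 5, 6, 9, 8, 2, 10, 11, 4, 12]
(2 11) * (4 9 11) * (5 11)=[0, 1, 4, 3, 9, 11, 6, 7, 8, 5, 10, 2]=(2 4 9 5 11)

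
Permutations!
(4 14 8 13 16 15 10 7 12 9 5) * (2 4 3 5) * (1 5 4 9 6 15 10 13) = (1 5 3 4 14 8)(2 9)(6 15 13 16 10 7 12) = [0, 5, 9, 4, 14, 3, 15, 12, 1, 2, 7, 11, 6, 16, 8, 13, 10]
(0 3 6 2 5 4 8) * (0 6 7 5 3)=(2 3 7 5 4 8 6)=[0, 1, 3, 7, 8, 4, 2, 5, 6]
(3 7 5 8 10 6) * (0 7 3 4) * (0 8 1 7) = (1 7 5)(4 8 10 6) = [0, 7, 2, 3, 8, 1, 4, 5, 10, 9, 6]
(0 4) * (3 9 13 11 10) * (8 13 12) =(0 4)(3 9 12 8 13 11 10) =[4, 1, 2, 9, 0, 5, 6, 7, 13, 12, 3, 10, 8, 11]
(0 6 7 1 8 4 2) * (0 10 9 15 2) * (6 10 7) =[10, 8, 7, 3, 0, 5, 6, 1, 4, 15, 9, 11, 12, 13, 14, 2] =(0 10 9 15 2 7 1 8 4)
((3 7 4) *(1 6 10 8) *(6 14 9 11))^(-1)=(1 8 10 6 11 9 14)(3 4 7)=[0, 8, 2, 4, 7, 5, 11, 3, 10, 14, 6, 9, 12, 13, 1]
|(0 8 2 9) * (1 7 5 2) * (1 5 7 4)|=|(0 8 5 2 9)(1 4)|=10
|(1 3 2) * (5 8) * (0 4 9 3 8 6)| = 9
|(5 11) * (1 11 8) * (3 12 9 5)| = 7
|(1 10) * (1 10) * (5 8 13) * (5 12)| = |(5 8 13 12)| = 4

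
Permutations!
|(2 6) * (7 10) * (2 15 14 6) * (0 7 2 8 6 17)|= |(0 7 10 2 8 6 15 14 17)|= 9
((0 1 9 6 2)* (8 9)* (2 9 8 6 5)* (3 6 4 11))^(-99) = (11) = [0, 1, 2, 3, 4, 5, 6, 7, 8, 9, 10, 11]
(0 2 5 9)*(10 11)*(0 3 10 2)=(2 5 9 3 10 11)=[0, 1, 5, 10, 4, 9, 6, 7, 8, 3, 11, 2]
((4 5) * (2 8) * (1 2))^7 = (1 2 8)(4 5) = [0, 2, 8, 3, 5, 4, 6, 7, 1]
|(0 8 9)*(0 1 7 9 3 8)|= |(1 7 9)(3 8)|= 6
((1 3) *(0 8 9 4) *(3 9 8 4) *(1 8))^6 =(1 3)(8 9) =[0, 3, 2, 1, 4, 5, 6, 7, 9, 8]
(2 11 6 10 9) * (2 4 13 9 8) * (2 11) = (4 13 9)(6 10 8 11) = [0, 1, 2, 3, 13, 5, 10, 7, 11, 4, 8, 6, 12, 9]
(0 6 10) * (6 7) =(0 7 6 10) =[7, 1, 2, 3, 4, 5, 10, 6, 8, 9, 0]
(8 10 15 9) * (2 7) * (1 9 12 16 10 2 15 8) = (1 9)(2 7 15 12 16 10 8) = [0, 9, 7, 3, 4, 5, 6, 15, 2, 1, 8, 11, 16, 13, 14, 12, 10]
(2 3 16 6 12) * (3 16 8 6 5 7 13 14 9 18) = (2 16 5 7 13 14 9 18 3 8 6 12) = [0, 1, 16, 8, 4, 7, 12, 13, 6, 18, 10, 11, 2, 14, 9, 15, 5, 17, 3]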